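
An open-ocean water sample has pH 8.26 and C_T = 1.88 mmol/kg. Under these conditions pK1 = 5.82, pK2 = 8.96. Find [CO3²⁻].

[CO3²⁻] = 0.312 mmol/kg

α₂ = 1 / (1 + [H⁺]/K2 + [H⁺]²/(K1K2)) = 1 / (1 + 10^+0.70 + 10^-1.74)
   = 1 / (1 + 5.0119 + 0.018197) = 1/6.0301 = 0.1658
[CO3²⁻] = α₂ × DIC = 0.1658 × 1.88 = 0.312 mmol/kg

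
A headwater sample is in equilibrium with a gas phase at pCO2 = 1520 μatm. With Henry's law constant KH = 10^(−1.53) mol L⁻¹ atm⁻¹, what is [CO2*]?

[CO2*] = 44.9 μmol/L

KH = 10^(−1.53) = 2.951×10^-2 mol L⁻¹ atm⁻¹
[CO2*] = KH · pCO2 = 2.951×10^-2 × 1520×10^-6 atm = 4.49×10^-5 mol/L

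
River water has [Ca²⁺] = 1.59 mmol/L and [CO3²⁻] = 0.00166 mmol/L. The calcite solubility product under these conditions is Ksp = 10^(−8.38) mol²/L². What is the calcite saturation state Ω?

Ω = 0.633

Ksp = 10^(−8.38) = 4.169×10^-9
Ω = [Ca²⁺][CO3²⁻]/Ksp = (1.59×10^-3)(0.00166×10^-3) / 4.169×10^-9 = 0.633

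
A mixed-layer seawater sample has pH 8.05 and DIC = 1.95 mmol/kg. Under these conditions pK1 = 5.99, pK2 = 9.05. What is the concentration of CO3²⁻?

α₂ = 1 / (1 + [H⁺]/K2 + [H⁺]²/(K1K2)) = 1 / (1 + 10^+1.00 + 10^-1.06)
   = 1 / (1 + 10.000 + 0.087096) = 1/11.087 = 0.09019
[CO3²⁻] = α₂ × DIC = 0.09019 × 1.95 = 0.176 mmol/kg

[CO3²⁻] = 0.176 mmol/kg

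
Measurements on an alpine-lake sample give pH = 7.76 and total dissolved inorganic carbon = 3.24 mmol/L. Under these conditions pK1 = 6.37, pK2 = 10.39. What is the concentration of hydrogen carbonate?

[HCO3⁻] = 3.11 mmol/L

α₁ = 1 / (1 + [H⁺]/K1 + K2/[H⁺]) = 1 / (1 + 10^-1.39 + 10^-2.63)
   = 1 / (1 + 0.040738 + 0.0023442) = 1/1.0431 = 0.9587
[HCO3⁻] = α₁ × DIC = 0.9587 × 3.24 = 3.11 mmol/L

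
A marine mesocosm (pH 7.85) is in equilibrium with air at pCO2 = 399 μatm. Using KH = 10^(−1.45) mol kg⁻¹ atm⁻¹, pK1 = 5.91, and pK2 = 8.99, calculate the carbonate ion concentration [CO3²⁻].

[CO2*] = KH · pCO2 = 10^(−1.45) × 399×10^-6 = 1.416×10^-5 mol/kg
α₀ = 1/(1 + K1/[H⁺] + K1K2/[H⁺]²) = 1/(1 + 10^+1.94 + 10^+0.80) = 0.01059
DIC = [CO2*]/α₀ = 1.416×10^-5 / 0.01059 = 1.337 mmol/kg
[CO3²⁻] = α₂·DIC; α₂ = 0.06683, so [CO3²⁻] = 0.06683 × 1.337 = 0.0893 mmol/kg

[CO3²⁻] = 0.0893 mmol/kg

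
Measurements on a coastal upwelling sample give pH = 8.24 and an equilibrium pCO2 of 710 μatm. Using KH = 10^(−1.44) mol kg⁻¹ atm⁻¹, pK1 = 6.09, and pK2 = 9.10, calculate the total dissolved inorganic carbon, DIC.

DIC = 4.17 mmol/kg

[CO2*] = KH · pCO2 = 10^(−1.44) × 710×10^-6 = 2.578×10^-5 mol/kg
α₀ = 1/(1 + K1/[H⁺] + K1K2/[H⁺]²) = 1/(1 + 10^+2.15 + 10^+1.29) = 0.006182
DIC = [CO2*]/α₀ = 2.578×10^-5 / 0.006182 = 4.17 mmol/kg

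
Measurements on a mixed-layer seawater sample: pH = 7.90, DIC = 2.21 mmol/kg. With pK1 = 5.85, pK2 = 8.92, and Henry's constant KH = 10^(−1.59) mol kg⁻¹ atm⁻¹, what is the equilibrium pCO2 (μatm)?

pCO2 = 694 μatm

α₀ = 1 / (1 + K1/[H⁺] + K1K2/[H⁺]²) = 1 / (1 + 10^+2.05 + 10^+1.03)
   = 1 / (1 + 112.20 + 10.715) = 1/123.92 = 0.008070
[CO2*] = α₀ × DIC = 0.008070 × 2.21 = 0.01783 mmol/kg = 17.83 μmol/kg
pCO2 = [CO2*]/KH = 1.783×10^-5 / 2.570×10^-2 = 694 μatm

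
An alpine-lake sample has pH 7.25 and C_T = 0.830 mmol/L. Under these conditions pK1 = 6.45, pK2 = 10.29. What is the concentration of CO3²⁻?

[CO3²⁻] = 0.653 μmol/L

α₂ = 1 / (1 + [H⁺]/K2 + [H⁺]²/(K1K2)) = 1 / (1 + 10^+3.04 + 10^+2.24)
   = 1 / (1 + 1096.5 + 173.78) = 1/1271.3 = 0.0007866
[CO3²⁻] = α₂ × DIC = 0.0007866 × 0.830 = 0.000653 mmol/L = 0.653 μmol/L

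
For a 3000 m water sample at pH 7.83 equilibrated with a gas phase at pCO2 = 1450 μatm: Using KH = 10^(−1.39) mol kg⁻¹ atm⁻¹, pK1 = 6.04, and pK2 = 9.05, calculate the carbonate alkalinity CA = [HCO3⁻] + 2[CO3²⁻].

CA = 4.08 mmol/kg

[CO2*] = KH · pCO2 = 10^(−1.39) × 1450×10^-6 = 5.907×10^-5 mol/kg
α₀ = 1/(1 + K1/[H⁺] + K1K2/[H⁺]²) = 1/(1 + 10^+1.79 + 10^+0.57) = 0.01507
DIC = [CO2*]/α₀ = 5.907×10^-5 / 0.01507 = 3.921 mmol/kg
CA = (α₁ + 2α₂)·DIC = (0.9290 + 2×0.05598) × 3.921 = 4.08 mmol/kg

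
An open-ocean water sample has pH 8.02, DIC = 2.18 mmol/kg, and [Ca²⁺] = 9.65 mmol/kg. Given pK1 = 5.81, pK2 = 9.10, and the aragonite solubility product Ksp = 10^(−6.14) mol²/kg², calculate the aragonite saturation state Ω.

Ω = 2.22

α₂ = 1 / (1 + [H⁺]/K2 + [H⁺]²/(K1K2)) = 1 / (1 + 10^+1.08 + 10^-1.13)
   = 1 / (1 + 12.023 + 0.074131) = 1/13.097 = 0.07635
[CO3²⁻] = α₂ × DIC = 0.07635 × 2.18 = 0.1665 mmol/kg
Ksp = 10^(−6.14) = 7.244×10^-7
Ω = [Ca²⁺][CO3²⁻]/Ksp = (9.65×10^-3)(1.665×10^-4) / 7.244×10^-7 = 2.22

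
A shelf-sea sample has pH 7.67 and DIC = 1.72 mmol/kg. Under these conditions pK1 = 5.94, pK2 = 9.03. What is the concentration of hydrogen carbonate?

[HCO3⁻] = 1.62 mmol/kg

α₁ = 1 / (1 + [H⁺]/K1 + K2/[H⁺]) = 1 / (1 + 10^-1.73 + 10^-1.36)
   = 1 / (1 + 0.018621 + 0.043652) = 1/1.0623 = 0.9414
[HCO3⁻] = α₁ × DIC = 0.9414 × 1.72 = 1.62 mmol/kg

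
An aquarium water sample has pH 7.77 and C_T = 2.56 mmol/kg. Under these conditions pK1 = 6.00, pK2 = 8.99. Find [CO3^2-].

α₂ = 1 / (1 + [H⁺]/K2 + [H⁺]²/(K1K2)) = 1 / (1 + 10^+1.22 + 10^-0.55)
   = 1 / (1 + 16.596 + 0.28184) = 1/17.878 = 0.05594
[CO3²⁻] = α₂ × DIC = 0.05594 × 2.56 = 0.143 mmol/kg

[CO3²⁻] = 0.143 mmol/kg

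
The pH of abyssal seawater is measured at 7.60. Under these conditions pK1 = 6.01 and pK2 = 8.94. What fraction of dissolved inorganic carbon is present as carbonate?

α₂ = 1 / (1 + [H⁺]/K2 + [H⁺]²/(K1K2)) = 1 / (1 + 10^+1.34 + 10^-0.25)
   = 1 / (1 + 21.878 + 0.56234) = 1/23.440 = 0.04266

α₂ = 0.0427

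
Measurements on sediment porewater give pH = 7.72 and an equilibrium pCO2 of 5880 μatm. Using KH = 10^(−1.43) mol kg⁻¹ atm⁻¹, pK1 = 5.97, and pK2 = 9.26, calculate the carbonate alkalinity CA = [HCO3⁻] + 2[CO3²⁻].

CA = 13.0 mmol/kg

[CO2*] = KH · pCO2 = 10^(−1.43) × 5880×10^-6 = 2.185×10^-4 mol/kg
α₀ = 1/(1 + K1/[H⁺] + K1K2/[H⁺]²) = 1/(1 + 10^+1.75 + 10^+0.21) = 0.01699
DIC = [CO2*]/α₀ = 2.185×10^-4 / 0.01699 = 12.86 mmol/kg
CA = (α₁ + 2α₂)·DIC = (0.9555 + 2×0.02756) × 12.86 = 13.0 mmol/kg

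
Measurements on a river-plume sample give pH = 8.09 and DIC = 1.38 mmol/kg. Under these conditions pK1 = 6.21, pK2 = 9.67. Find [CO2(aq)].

α₀ = 1 / (1 + K1/[H⁺] + K1K2/[H⁺]²) = 1 / (1 + 10^+1.88 + 10^+0.30)
   = 1 / (1 + 75.858 + 1.9953) = 1/78.853 = 0.01268
[CO2*] = α₀ × DIC = 0.01268 × 1.38 = 0.0175 mmol/kg = 17.5 μmol/kg

[CO2*] = 17.5 μmol/kg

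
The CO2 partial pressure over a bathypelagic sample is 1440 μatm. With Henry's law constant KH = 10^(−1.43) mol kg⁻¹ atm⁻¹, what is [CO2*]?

[CO2*] = 53.5 μmol/kg

KH = 10^(−1.43) = 3.715×10^-2 mol kg⁻¹ atm⁻¹
[CO2*] = KH · pCO2 = 3.715×10^-2 × 1440×10^-6 atm = 5.35×10^-5 mol/kg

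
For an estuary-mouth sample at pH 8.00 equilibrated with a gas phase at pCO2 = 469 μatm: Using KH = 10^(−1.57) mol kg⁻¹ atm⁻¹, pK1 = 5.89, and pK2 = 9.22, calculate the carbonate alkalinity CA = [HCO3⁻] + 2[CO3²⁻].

[CO2*] = KH · pCO2 = 10^(−1.57) × 469×10^-6 = 1.262×10^-5 mol/kg
α₀ = 1/(1 + K1/[H⁺] + K1K2/[H⁺]²) = 1/(1 + 10^+2.11 + 10^+0.89) = 0.007268
DIC = [CO2*]/α₀ = 1.262×10^-5 / 0.007268 = 1.737 mmol/kg
CA = (α₁ + 2α₂)·DIC = (0.9363 + 2×0.05642) × 1.737 = 1.82 mmol/kg

CA = 1.82 mmol/kg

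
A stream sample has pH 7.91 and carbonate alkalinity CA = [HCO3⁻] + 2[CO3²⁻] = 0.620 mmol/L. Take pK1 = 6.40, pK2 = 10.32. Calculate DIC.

DIC = 0.637 mmol/L

CA = [HCO3⁻] + 2[CO3²⁻] = (α₁ + 2α₂)·DIC
At pH 7.91: [H⁺]/K1 = 10^-1.51 = 0.030903, K2/[H⁺] = 10^-2.41 = 0.0038905
α₁ = 1/(1 + 0.030903 + 0.0038905) = 1/1.0348 = 0.9664; α₂ = α₁·K2/[H⁺] = 0.003760
α₁ + 2α₂ = 0.9739
DIC = CA / (α₁ + 2α₂) = 0.620 / 0.9739 = 0.637 mmol/L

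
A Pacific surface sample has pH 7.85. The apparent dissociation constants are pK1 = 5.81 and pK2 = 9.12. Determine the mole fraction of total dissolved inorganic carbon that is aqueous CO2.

α₀ = 0.00858

α₀ = 1 / (1 + K1/[H⁺] + K1K2/[H⁺]²) = 1 / (1 + 10^+2.04 + 10^+0.77)
   = 1 / (1 + 109.65 + 5.8884) = 1/116.54 = 0.008581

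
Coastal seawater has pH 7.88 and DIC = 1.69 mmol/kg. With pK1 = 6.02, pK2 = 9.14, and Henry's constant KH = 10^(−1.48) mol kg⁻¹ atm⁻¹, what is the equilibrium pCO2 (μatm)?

α₀ = 1 / (1 + K1/[H⁺] + K1K2/[H⁺]²) = 1 / (1 + 10^+1.86 + 10^+0.60)
   = 1 / (1 + 72.444 + 3.9811) = 1/77.425 = 0.01292
[CO2*] = α₀ × DIC = 0.01292 × 1.69 = 0.02183 mmol/kg
pCO2 = [CO2*]/KH = 2.183×10^-5 / 3.311×10^-2 = 659 μatm

pCO2 = 659 μatm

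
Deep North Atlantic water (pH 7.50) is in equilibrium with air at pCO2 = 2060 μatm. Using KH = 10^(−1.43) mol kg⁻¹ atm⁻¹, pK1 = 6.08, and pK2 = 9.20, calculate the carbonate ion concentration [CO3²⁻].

[CO2*] = KH · pCO2 = 10^(−1.43) × 2060×10^-6 = 7.654×10^-5 mol/kg
α₀ = 1/(1 + K1/[H⁺] + K1K2/[H⁺]²) = 1/(1 + 10^+1.42 + 10^-0.28) = 0.03594
DIC = [CO2*]/α₀ = 7.654×10^-5 / 0.03594 = 2.130 mmol/kg
[CO3²⁻] = α₂·DIC; α₂ = 0.01886, so [CO3²⁻] = 0.01886 × 2.130 = 0.0402 mmol/kg

[CO3²⁻] = 0.0402 mmol/kg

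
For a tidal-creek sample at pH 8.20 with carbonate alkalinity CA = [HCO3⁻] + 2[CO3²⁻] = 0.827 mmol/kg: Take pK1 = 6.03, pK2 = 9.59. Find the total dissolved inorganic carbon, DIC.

DIC = 0.801 mmol/kg

CA = [HCO3⁻] + 2[CO3²⁻] = (α₁ + 2α₂)·DIC
At pH 8.20: [H⁺]/K1 = 10^-2.17 = 0.0067608, K2/[H⁺] = 10^-1.39 = 0.040738
α₁ = 1/(1 + 0.0067608 + 0.040738) = 1/1.0475 = 0.9547; α₂ = α₁·K2/[H⁺] = 0.03889
α₁ + 2α₂ = 1.0324
DIC = CA / (α₁ + 2α₂) = 0.827 / 1.0324 = 0.801 mmol/kg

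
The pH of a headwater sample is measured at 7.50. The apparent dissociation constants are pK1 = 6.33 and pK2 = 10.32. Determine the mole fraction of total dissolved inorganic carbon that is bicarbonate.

α₁ = 0.935

α₁ = 1 / (1 + [H⁺]/K1 + K2/[H⁺]) = 1 / (1 + 10^-1.17 + 10^-2.82)
   = 1 / (1 + 0.067608 + 0.0015136) = 1/1.0691 = 0.9353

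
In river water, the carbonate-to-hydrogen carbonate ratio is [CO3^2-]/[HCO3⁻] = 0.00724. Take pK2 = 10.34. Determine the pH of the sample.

From K2 = [H⁺][CO3^2-]/[HCO3⁻]:  pH = pK2 + log₁₀([CO3^2-]/[HCO3⁻])
log₁₀(0.00724) = -2.140
pH = 10.34 + (-2.140) = 8.20

pH = 8.20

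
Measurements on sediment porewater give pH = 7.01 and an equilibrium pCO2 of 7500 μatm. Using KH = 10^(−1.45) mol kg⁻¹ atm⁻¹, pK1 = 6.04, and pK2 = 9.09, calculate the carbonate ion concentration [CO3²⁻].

[CO2*] = KH · pCO2 = 10^(−1.45) × 7500×10^-6 = 2.661×10^-4 mol/kg
α₀ = 1/(1 + K1/[H⁺] + K1K2/[H⁺]²) = 1/(1 + 10^+0.97 + 10^-1.11) = 0.09606
DIC = [CO2*]/α₀ = 2.661×10^-4 / 0.09606 = 2.770 mmol/kg
[CO3²⁻] = α₂·DIC; α₂ = 0.007457, so [CO3²⁻] = 0.007457 × 2.770 = 0.0207 mmol/kg

[CO3²⁻] = 0.0207 mmol/kg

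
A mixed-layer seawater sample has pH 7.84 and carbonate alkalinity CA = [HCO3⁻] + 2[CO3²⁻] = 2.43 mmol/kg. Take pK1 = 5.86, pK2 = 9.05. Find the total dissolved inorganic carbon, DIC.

CA = [HCO3⁻] + 2[CO3²⁻] = (α₁ + 2α₂)·DIC
At pH 7.84: [H⁺]/K1 = 10^-1.98 = 0.010471, K2/[H⁺] = 10^-1.21 = 0.061660
α₁ = 1/(1 + 0.010471 + 0.061660) = 1/1.0721 = 0.9327; α₂ = α₁·K2/[H⁺] = 0.05751
α₁ + 2α₂ = 1.0477
DIC = CA / (α₁ + 2α₂) = 2.43 / 1.0477 = 2.32 mmol/kg

DIC = 2.32 mmol/kg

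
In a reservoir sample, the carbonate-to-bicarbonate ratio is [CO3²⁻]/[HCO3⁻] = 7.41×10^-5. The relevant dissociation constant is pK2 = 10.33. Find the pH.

From K2 = [H⁺][CO3²⁻]/[HCO3⁻]:  pH = pK2 + log₁₀([CO3²⁻]/[HCO3⁻])
log₁₀(7.41×10^-5) = -4.130
pH = 10.33 + (-4.130) = 6.20

pH = 6.20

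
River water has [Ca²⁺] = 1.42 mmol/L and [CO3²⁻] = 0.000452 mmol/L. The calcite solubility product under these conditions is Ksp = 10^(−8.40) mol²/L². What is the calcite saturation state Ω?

Ω = 0.161

Ksp = 10^(−8.40) = 3.981×10^-9
Ω = [Ca²⁺][CO3²⁻]/Ksp = (1.42×10^-3)(0.000452×10^-3) / 3.981×10^-9 = 0.161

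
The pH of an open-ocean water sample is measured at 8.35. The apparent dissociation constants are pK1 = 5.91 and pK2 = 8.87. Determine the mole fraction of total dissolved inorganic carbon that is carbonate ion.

α₂ = 0.231

α₂ = 1 / (1 + [H⁺]/K2 + [H⁺]²/(K1K2)) = 1 / (1 + 10^+0.52 + 10^-1.92)
   = 1 / (1 + 3.3113 + 0.012023) = 1/4.3233 = 0.2313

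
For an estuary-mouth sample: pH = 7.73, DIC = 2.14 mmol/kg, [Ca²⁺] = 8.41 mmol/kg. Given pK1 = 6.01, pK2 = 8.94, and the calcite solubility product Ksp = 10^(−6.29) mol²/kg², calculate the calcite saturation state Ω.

Ω = 2.00

α₂ = 1 / (1 + [H⁺]/K2 + [H⁺]²/(K1K2)) = 1 / (1 + 10^+1.21 + 10^-0.51)
   = 1 / (1 + 16.218 + 0.30903) = 1/17.527 = 0.05705
[CO3²⁻] = α₂ × DIC = 0.05705 × 2.14 = 0.1221 mmol/kg
Ksp = 10^(−6.29) = 5.129×10^-7
Ω = [Ca²⁺][CO3²⁻]/Ksp = (8.41×10^-3)(1.221×10^-4) / 5.129×10^-7 = 2.00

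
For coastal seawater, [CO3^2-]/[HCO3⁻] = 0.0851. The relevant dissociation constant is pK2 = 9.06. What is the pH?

pH = 7.99

From K2 = [H⁺][CO3^2-]/[HCO3⁻]:  pH = pK2 + log₁₀([CO3^2-]/[HCO3⁻])
log₁₀(0.0851) = -1.070
pH = 9.06 + (-1.070) = 7.99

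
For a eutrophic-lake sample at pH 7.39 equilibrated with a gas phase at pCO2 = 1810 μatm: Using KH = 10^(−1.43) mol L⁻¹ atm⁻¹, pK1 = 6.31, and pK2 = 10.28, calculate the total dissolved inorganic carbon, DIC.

DIC = 0.877 mmol/L

[CO2*] = KH · pCO2 = 10^(−1.43) × 1810×10^-6 = 6.725×10^-5 mol/L
α₀ = 1/(1 + K1/[H⁺] + K1K2/[H⁺]²) = 1/(1 + 10^+1.08 + 10^-1.81) = 0.07670
DIC = [CO2*]/α₀ = 6.725×10^-5 / 0.07670 = 0.877 mmol/L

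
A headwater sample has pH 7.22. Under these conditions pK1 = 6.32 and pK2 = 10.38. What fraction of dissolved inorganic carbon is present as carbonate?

α₂ = 1 / (1 + [H⁺]/K2 + [H⁺]²/(K1K2)) = 1 / (1 + 10^+3.16 + 10^+2.26)
   = 1 / (1 + 1445.4 + 181.97) = 1/1628.4 = 0.0006141

α₂ = 0.000614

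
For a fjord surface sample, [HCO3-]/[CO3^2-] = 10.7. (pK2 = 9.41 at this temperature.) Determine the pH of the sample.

pH = 8.38

From K2 = [H⁺][CO3^2-]/[HCO3-]:  pH = pK2 − log₁₀([HCO3-]/[CO3^2-])
log₁₀(10.7) = +1.029
pH = 9.41 − (+1.029) = 8.38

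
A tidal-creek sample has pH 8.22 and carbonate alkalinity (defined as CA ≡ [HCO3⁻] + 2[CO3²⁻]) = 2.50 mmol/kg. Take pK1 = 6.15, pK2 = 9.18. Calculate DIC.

DIC = 2.29 mmol/kg

CA = [HCO3⁻] + 2[CO3²⁻] = (α₁ + 2α₂)·DIC
At pH 8.22: [H⁺]/K1 = 10^-2.07 = 0.0085114, K2/[H⁺] = 10^-0.96 = 0.10965
α₁ = 1/(1 + 0.0085114 + 0.10965) = 1/1.1182 = 0.8943; α₂ = α₁·K2/[H⁺] = 0.09806
α₁ + 2α₂ = 1.0904
DIC = CA / (α₁ + 2α₂) = 2.50 / 1.0904 = 2.29 mmol/kg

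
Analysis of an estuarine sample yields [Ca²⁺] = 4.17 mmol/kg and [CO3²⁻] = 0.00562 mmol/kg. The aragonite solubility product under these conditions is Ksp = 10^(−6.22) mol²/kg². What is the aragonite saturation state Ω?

Ω = 0.0389

Ksp = 10^(−6.22) = 6.026×10^-7
Ω = [Ca²⁺][CO3²⁻]/Ksp = (4.17×10^-3)(0.00562×10^-3) / 6.026×10^-7 = 0.0389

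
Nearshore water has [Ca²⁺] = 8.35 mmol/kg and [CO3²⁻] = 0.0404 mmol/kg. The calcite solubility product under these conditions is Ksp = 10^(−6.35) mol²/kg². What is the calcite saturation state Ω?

Ksp = 10^(−6.35) = 4.467×10^-7
Ω = [Ca²⁺][CO3²⁻]/Ksp = (8.35×10^-3)(0.0404×10^-3) / 4.467×10^-7 = 0.755

Ω = 0.755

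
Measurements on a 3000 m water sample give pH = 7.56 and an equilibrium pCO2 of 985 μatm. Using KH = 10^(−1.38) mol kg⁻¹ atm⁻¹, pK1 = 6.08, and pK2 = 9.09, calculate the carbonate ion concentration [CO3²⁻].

[CO2*] = KH · pCO2 = 10^(−1.38) × 985×10^-6 = 4.106×10^-5 mol/kg
α₀ = 1/(1 + K1/[H⁺] + K1K2/[H⁺]²) = 1/(1 + 10^+1.48 + 10^-0.05) = 0.03116
DIC = [CO2*]/α₀ = 4.106×10^-5 / 0.03116 = 1.318 mmol/kg
[CO3²⁻] = α₂·DIC; α₂ = 0.02777, so [CO3²⁻] = 0.02777 × 1.318 = 0.0366 mmol/kg

[CO3²⁻] = 0.0366 mmol/kg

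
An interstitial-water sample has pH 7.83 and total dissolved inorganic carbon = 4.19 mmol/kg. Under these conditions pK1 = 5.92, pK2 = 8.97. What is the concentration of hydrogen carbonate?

[HCO3⁻] = 3.86 mmol/kg

α₁ = 1 / (1 + [H⁺]/K1 + K2/[H⁺]) = 1 / (1 + 10^-1.91 + 10^-1.14)
   = 1 / (1 + 0.012303 + 0.072444) = 1/1.0847 = 0.9219
[HCO3⁻] = α₁ × DIC = 0.9219 × 4.19 = 3.86 mmol/kg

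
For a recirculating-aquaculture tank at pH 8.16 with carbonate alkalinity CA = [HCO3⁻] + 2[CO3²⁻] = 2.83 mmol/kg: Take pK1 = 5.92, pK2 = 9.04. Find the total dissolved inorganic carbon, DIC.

DIC = 2.55 mmol/kg

CA = [HCO3⁻] + 2[CO3²⁻] = (α₁ + 2α₂)·DIC
At pH 8.16: [H⁺]/K1 = 10^-2.24 = 0.0057544, K2/[H⁺] = 10^-0.88 = 0.13183
α₁ = 1/(1 + 0.0057544 + 0.13183) = 1/1.1376 = 0.8791; α₂ = α₁·K2/[H⁺] = 0.1159
α₁ + 2α₂ = 1.1108
DIC = CA / (α₁ + 2α₂) = 2.83 / 1.1108 = 2.55 mmol/kg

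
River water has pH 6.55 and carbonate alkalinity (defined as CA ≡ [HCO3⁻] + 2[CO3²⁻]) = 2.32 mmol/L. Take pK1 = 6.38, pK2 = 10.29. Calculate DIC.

CA = [HCO3⁻] + 2[CO3²⁻] = (α₁ + 2α₂)·DIC
At pH 6.55: [H⁺]/K1 = 10^-0.17 = 0.67608, K2/[H⁺] = 10^-3.74 = 0.00018197
α₁ = 1/(1 + 0.67608 + 0.00018197) = 1/1.6763 = 0.5966; α₂ = α₁·K2/[H⁺] = 0.0001086
α₁ + 2α₂ = 0.5968
DIC = CA / (α₁ + 2α₂) = 2.32 / 0.5968 = 3.89 mmol/L

DIC = 3.89 mmol/L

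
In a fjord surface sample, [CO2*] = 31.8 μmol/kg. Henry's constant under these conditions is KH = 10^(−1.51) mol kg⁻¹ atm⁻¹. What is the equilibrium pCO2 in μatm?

pCO2 = 1030 μatm

KH = 10^(−1.51) = 3.090×10^-2 mol kg⁻¹ atm⁻¹
pCO2 = [CO2*]/KH = 31.8×10^-6 / 3.090×10^-2 = 1.03×10^-3 atm = 1030 μatm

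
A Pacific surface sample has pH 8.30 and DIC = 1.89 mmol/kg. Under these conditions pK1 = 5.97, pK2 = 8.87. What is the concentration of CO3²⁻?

α₂ = 1 / (1 + [H⁺]/K2 + [H⁺]²/(K1K2)) = 1 / (1 + 10^+0.57 + 10^-1.76)
   = 1 / (1 + 3.7154 + 0.017378) = 1/4.7327 = 0.2113
[CO3²⁻] = α₂ × DIC = 0.2113 × 1.89 = 0.399 mmol/kg

[CO3²⁻] = 0.399 mmol/kg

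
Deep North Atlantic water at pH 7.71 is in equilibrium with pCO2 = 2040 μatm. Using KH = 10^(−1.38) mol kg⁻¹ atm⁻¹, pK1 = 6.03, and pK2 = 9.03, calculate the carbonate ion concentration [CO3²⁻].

[CO3²⁻] = 0.195 mmol/kg

[CO2*] = KH · pCO2 = 10^(−1.38) × 2040×10^-6 = 8.504×10^-5 mol/kg
α₀ = 1/(1 + K1/[H⁺] + K1K2/[H⁺]²) = 1/(1 + 10^+1.68 + 10^+0.36) = 0.01955
DIC = [CO2*]/α₀ = 8.504×10^-5 / 0.01955 = 4.350 mmol/kg
[CO3²⁻] = α₂·DIC; α₂ = 0.04478, so [CO3²⁻] = 0.04478 × 4.350 = 0.195 mmol/kg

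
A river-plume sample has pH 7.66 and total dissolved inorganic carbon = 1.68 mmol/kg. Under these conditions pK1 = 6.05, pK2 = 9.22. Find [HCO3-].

α₁ = 1 / (1 + [H⁺]/K1 + K2/[H⁺]) = 1 / (1 + 10^-1.61 + 10^-1.56)
   = 1 / (1 + 0.024547 + 0.027542) = 1/1.0521 = 0.9505
[HCO3⁻] = α₁ × DIC = 0.9505 × 1.68 = 1.60 mmol/kg

[HCO3⁻] = 1.60 mmol/kg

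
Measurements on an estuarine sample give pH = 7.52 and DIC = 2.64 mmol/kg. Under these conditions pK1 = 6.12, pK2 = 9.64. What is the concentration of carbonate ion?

α₂ = 1 / (1 + [H⁺]/K2 + [H⁺]²/(K1K2)) = 1 / (1 + 10^+2.12 + 10^+0.72)
   = 1 / (1 + 131.83 + 5.2481) = 1/138.07 = 0.007243
[CO3²⁻] = α₂ × DIC = 0.007243 × 2.64 = 0.0191 mmol/kg = 19.1 μmol/kg

[CO3²⁻] = 19.1 μmol/kg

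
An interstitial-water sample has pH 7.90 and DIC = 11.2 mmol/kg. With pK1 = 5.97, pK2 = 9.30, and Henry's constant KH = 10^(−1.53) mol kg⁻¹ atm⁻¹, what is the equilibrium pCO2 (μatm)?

α₀ = 1 / (1 + K1/[H⁺] + K1K2/[H⁺]²) = 1 / (1 + 10^+1.93 + 10^+0.53)
   = 1 / (1 + 85.114 + 3.3884) = 1/89.502 = 0.01117
[CO2*] = α₀ × DIC = 0.01117 × 11.2 = 0.1251 mmol/kg
pCO2 = [CO2*]/KH = 1.251×10^-4 / 2.951×10^-2 = 4240 μatm

pCO2 = 4240 μatm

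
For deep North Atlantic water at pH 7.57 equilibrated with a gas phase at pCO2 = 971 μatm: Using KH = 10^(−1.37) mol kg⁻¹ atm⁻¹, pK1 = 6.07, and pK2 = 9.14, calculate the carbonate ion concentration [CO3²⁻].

[CO3²⁻] = 0.0353 mmol/kg

[CO2*] = KH · pCO2 = 10^(−1.37) × 971×10^-6 = 4.142×10^-5 mol/kg
α₀ = 1/(1 + K1/[H⁺] + K1K2/[H⁺]²) = 1/(1 + 10^+1.50 + 10^-0.07) = 0.02987
DIC = [CO2*]/α₀ = 4.142×10^-5 / 0.02987 = 1.387 mmol/kg
[CO3²⁻] = α₂·DIC; α₂ = 0.02543, so [CO3²⁻] = 0.02543 × 1.387 = 0.0353 mmol/kg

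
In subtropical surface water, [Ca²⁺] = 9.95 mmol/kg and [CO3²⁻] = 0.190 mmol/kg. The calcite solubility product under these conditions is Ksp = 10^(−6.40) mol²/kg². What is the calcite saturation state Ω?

Ksp = 10^(−6.40) = 3.981×10^-7
Ω = [Ca²⁺][CO3²⁻]/Ksp = (9.95×10^-3)(0.190×10^-3) / 3.981×10^-7 = 4.75

Ω = 4.75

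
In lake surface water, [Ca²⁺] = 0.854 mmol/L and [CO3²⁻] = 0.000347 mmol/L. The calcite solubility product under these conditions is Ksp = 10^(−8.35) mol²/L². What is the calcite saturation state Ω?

Ω = 0.0663

Ksp = 10^(−8.35) = 4.467×10^-9
Ω = [Ca²⁺][CO3²⁻]/Ksp = (0.854×10^-3)(0.000347×10^-3) / 4.467×10^-9 = 0.0663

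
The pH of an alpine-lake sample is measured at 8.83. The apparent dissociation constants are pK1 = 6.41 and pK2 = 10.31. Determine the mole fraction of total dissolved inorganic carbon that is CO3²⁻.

α₂ = 0.0319

α₂ = 1 / (1 + [H⁺]/K2 + [H⁺]²/(K1K2)) = 1 / (1 + 10^+1.48 + 10^-0.94)
   = 1 / (1 + 30.200 + 0.11482) = 1/31.314 = 0.03193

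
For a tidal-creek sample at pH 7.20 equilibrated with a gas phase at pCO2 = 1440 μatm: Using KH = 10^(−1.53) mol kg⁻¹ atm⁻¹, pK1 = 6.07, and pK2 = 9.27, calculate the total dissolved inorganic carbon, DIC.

[CO2*] = KH · pCO2 = 10^(−1.53) × 1440×10^-6 = 4.250×10^-5 mol/kg
α₀ = 1/(1 + K1/[H⁺] + K1K2/[H⁺]²) = 1/(1 + 10^+1.13 + 10^-0.94) = 0.06847
DIC = [CO2*]/α₀ = 4.250×10^-5 / 0.06847 = 0.621 mmol/kg

DIC = 0.621 mmol/kg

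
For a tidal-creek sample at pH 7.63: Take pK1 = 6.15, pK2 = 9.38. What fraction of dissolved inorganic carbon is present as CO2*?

α₀ = 0.0315

α₀ = 1 / (1 + K1/[H⁺] + K1K2/[H⁺]²) = 1 / (1 + 10^+1.48 + 10^-0.27)
   = 1 / (1 + 30.200 + 0.53703) = 1/31.737 = 0.03151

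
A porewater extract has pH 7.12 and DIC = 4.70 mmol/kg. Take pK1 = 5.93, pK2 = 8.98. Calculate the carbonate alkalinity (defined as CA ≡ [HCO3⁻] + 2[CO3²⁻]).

CA = [HCO3⁻] + 2[CO3²⁻] = (α₁ + 2α₂)·DIC
At pH 7.12: [H⁺]/K1 = 10^-1.19 = 0.064565, K2/[H⁺] = 10^-1.86 = 0.013804
α₁ = 1/(1 + 0.064565 + 0.013804) = 1/1.0784 = 0.9273; α₂ = α₁·K2/[H⁺] = 0.01280
α₁ + 2α₂ = 0.9529
CA = 0.9529 × 4.70 = 4.48 mmol/kg

CA = 4.48 mmol/kg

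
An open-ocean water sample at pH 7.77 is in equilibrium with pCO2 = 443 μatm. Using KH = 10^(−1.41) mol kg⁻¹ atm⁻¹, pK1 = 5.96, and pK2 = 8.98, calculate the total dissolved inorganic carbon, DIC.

DIC = 1.20 mmol/kg

[CO2*] = KH · pCO2 = 10^(−1.41) × 443×10^-6 = 1.723×10^-5 mol/kg
α₀ = 1/(1 + K1/[H⁺] + K1K2/[H⁺]²) = 1/(1 + 10^+1.81 + 10^+0.60) = 0.01438
DIC = [CO2*]/α₀ = 1.723×10^-5 / 0.01438 = 1.20 mmol/kg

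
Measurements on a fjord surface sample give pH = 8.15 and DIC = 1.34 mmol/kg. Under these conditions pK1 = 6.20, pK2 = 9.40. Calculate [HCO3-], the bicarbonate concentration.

[HCO3⁻] = 1.26 mmol/kg

α₁ = 1 / (1 + [H⁺]/K1 + K2/[H⁺]) = 1 / (1 + 10^-1.95 + 10^-1.25)
   = 1 / (1 + 0.011220 + 0.056234) = 1/1.0675 = 0.9368
[HCO3⁻] = α₁ × DIC = 0.9368 × 1.34 = 1.26 mmol/kg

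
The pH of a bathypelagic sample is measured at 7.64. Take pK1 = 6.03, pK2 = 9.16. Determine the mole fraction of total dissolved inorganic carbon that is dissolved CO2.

α₀ = 0.0233

α₀ = 1 / (1 + K1/[H⁺] + K1K2/[H⁺]²) = 1 / (1 + 10^+1.61 + 10^+0.09)
   = 1 / (1 + 40.738 + 1.2303) = 1/42.968 = 0.02327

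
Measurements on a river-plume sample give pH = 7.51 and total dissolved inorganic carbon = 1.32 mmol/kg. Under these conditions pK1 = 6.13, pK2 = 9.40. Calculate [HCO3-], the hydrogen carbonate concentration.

[HCO3⁻] = 1.25 mmol/kg

α₁ = 1 / (1 + [H⁺]/K1 + K2/[H⁺]) = 1 / (1 + 10^-1.38 + 10^-1.89)
   = 1 / (1 + 0.041687 + 0.012882) = 1/1.0546 = 0.9483
[HCO3⁻] = α₁ × DIC = 0.9483 × 1.32 = 1.25 mmol/kg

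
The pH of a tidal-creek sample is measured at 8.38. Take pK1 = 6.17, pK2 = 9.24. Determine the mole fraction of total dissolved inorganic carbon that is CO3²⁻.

α₂ = 0.121

α₂ = 1 / (1 + [H⁺]/K2 + [H⁺]²/(K1K2)) = 1 / (1 + 10^+0.86 + 10^-1.35)
   = 1 / (1 + 7.2444 + 0.044668) = 1/8.2890 = 0.1206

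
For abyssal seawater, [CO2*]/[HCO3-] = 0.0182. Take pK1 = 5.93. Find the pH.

From K1 = [H⁺][HCO3-]/[CO2*]:  pH = pK1 − log₁₀([CO2*]/[HCO3-])
log₁₀(0.0182) = -1.740
pH = 5.93 − (-1.740) = 7.67

pH = 7.67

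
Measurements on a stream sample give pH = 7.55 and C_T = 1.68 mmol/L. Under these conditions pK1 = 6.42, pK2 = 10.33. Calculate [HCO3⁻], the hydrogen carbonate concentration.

α₁ = 1 / (1 + [H⁺]/K1 + K2/[H⁺]) = 1 / (1 + 10^-1.13 + 10^-2.78)
   = 1 / (1 + 0.074131 + 0.0016596) = 1/1.0758 = 0.9295
[HCO3⁻] = α₁ × DIC = 0.9295 × 1.68 = 1.56 mmol/L

[HCO3⁻] = 1.56 mmol/L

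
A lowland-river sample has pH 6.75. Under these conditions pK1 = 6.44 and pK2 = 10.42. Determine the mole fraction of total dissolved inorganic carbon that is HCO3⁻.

α₁ = 1 / (1 + [H⁺]/K1 + K2/[H⁺]) = 1 / (1 + 10^-0.31 + 10^-3.67)
   = 1 / (1 + 0.48978 + 0.00021380) = 1/1.4900 = 0.6711

α₁ = 0.671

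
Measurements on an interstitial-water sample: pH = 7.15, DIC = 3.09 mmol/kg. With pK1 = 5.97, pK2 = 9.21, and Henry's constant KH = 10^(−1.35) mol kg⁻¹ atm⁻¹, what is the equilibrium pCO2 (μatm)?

pCO2 = 4250 μatm

α₀ = 1 / (1 + K1/[H⁺] + K1K2/[H⁺]²) = 1 / (1 + 10^+1.18 + 10^-0.88)
   = 1 / (1 + 15.136 + 0.13183) = 1/16.267 = 0.06147
[CO2*] = α₀ × DIC = 0.06147 × 3.09 = 0.1900 mmol/kg
pCO2 = [CO2*]/KH = 1.900×10^-4 / 4.467×10^-2 = 4250 μatm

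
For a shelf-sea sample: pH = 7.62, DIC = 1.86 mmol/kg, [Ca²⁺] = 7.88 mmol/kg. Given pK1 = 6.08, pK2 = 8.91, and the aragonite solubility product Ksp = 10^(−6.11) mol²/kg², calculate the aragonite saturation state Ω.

α₂ = 1 / (1 + [H⁺]/K2 + [H⁺]²/(K1K2)) = 1 / (1 + 10^+1.29 + 10^-0.25)
   = 1 / (1 + 19.498 + 0.56234) = 1/21.061 = 0.04748
[CO3²⁻] = α₂ × DIC = 0.04748 × 1.86 = 0.08832 mmol/kg
Ksp = 10^(−6.11) = 7.762×10^-7
Ω = [Ca²⁺][CO3²⁻]/Ksp = (7.88×10^-3)(8.832×10^-5) / 7.762×10^-7 = 0.897

Ω = 0.897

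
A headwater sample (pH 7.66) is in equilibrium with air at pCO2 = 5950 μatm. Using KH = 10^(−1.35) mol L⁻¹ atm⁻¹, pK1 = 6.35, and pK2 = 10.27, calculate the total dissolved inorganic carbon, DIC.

DIC = 5.71 mmol/L

[CO2*] = KH · pCO2 = 10^(−1.35) × 5950×10^-6 = 2.658×10^-4 mol/L
α₀ = 1/(1 + K1/[H⁺] + K1K2/[H⁺]²) = 1/(1 + 10^+1.31 + 10^-1.30) = 0.04658
DIC = [CO2*]/α₀ = 2.658×10^-4 / 0.04658 = 5.71 mmol/L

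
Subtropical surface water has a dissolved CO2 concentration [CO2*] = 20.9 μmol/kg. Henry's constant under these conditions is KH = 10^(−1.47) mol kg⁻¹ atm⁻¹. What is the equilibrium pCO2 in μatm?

pCO2 = 617 μatm

KH = 10^(−1.47) = 3.388×10^-2 mol kg⁻¹ atm⁻¹
pCO2 = [CO2*]/KH = 20.9×10^-6 / 3.388×10^-2 = 6.17×10^-4 atm = 617 μatm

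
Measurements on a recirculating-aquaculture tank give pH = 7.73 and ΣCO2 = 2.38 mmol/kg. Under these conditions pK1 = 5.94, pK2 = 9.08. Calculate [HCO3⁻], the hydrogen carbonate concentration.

α₁ = 1 / (1 + [H⁺]/K1 + K2/[H⁺]) = 1 / (1 + 10^-1.79 + 10^-1.35)
   = 1 / (1 + 0.016218 + 0.044668) = 1/1.0609 = 0.9426
[HCO3⁻] = α₁ × DIC = 0.9426 × 2.38 = 2.24 mmol/kg

[HCO3⁻] = 2.24 mmol/kg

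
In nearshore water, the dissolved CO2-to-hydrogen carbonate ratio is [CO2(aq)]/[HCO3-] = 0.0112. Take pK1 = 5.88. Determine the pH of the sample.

pH = 7.83

From K1 = [H⁺][HCO3-]/[CO2(aq)]:  pH = pK1 − log₁₀([CO2(aq)]/[HCO3-])
log₁₀(0.0112) = -1.951
pH = 5.88 − (-1.951) = 7.83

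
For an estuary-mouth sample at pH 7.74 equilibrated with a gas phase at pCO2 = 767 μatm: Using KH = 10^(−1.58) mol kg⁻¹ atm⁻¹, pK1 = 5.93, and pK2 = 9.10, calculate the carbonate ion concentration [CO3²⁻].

[CO3²⁻] = 0.0569 mmol/kg

[CO2*] = KH · pCO2 = 10^(−1.58) × 767×10^-6 = 2.017×10^-5 mol/kg
α₀ = 1/(1 + K1/[H⁺] + K1K2/[H⁺]²) = 1/(1 + 10^+1.81 + 10^+0.45) = 0.01462
DIC = [CO2*]/α₀ = 2.017×10^-5 / 0.01462 = 1.380 mmol/kg
[CO3²⁻] = α₂·DIC; α₂ = 0.04121, so [CO3²⁻] = 0.04121 × 1.380 = 0.0569 mmol/kg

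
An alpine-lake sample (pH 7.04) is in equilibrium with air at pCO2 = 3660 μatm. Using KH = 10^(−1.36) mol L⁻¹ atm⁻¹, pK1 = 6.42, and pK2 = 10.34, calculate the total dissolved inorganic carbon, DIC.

DIC = 0.826 mmol/L

[CO2*] = KH · pCO2 = 10^(−1.36) × 3660×10^-6 = 1.598×10^-4 mol/L
α₀ = 1/(1 + K1/[H⁺] + K1K2/[H⁺]²) = 1/(1 + 10^+0.62 + 10^-2.68) = 0.1934
DIC = [CO2*]/α₀ = 1.598×10^-4 / 0.1934 = 0.826 mmol/L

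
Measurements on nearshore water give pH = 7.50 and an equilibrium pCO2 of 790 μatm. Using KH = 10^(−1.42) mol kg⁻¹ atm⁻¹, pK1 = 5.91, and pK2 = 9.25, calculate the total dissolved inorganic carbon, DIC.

DIC = 1.22 mmol/kg

[CO2*] = KH · pCO2 = 10^(−1.42) × 790×10^-6 = 3.003×10^-5 mol/kg
α₀ = 1/(1 + K1/[H⁺] + K1K2/[H⁺]²) = 1/(1 + 10^+1.59 + 10^-0.16) = 0.02463
DIC = [CO2*]/α₀ = 3.003×10^-5 / 0.02463 = 1.22 mmol/kg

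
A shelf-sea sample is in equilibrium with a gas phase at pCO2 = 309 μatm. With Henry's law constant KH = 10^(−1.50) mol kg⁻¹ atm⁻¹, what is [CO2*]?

KH = 10^(−1.50) = 3.162×10^-2 mol kg⁻¹ atm⁻¹
[CO2*] = KH · pCO2 = 3.162×10^-2 × 309×10^-6 atm = 9.77×10^-6 mol/kg

[CO2*] = 9.77 μmol/kg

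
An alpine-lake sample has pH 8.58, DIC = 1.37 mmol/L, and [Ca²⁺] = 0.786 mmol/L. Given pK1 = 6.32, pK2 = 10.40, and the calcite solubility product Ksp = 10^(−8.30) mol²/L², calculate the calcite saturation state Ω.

Ω = 3.19

α₂ = 1 / (1 + [H⁺]/K2 + [H⁺]²/(K1K2)) = 1 / (1 + 10^+1.82 + 10^-0.44)
   = 1 / (1 + 66.069 + 0.36308) = 1/67.432 = 0.01483
[CO3²⁻] = α₂ × DIC = 0.01483 × 1.37 = 0.02032 mmol/L
Ksp = 10^(−8.30) = 5.012×10^-9
Ω = [Ca²⁺][CO3²⁻]/Ksp = (0.786×10^-3)(2.032×10^-5) / 5.012×10^-9 = 3.19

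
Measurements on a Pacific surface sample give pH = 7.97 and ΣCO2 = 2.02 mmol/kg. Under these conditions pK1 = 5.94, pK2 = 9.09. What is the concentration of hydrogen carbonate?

[HCO3⁻] = 1.86 mmol/kg

α₁ = 1 / (1 + [H⁺]/K1 + K2/[H⁺]) = 1 / (1 + 10^-2.03 + 10^-1.12)
   = 1 / (1 + 0.0093325 + 0.075858) = 1/1.0852 = 0.9215
[HCO3⁻] = α₁ × DIC = 0.9215 × 2.02 = 1.86 mmol/kg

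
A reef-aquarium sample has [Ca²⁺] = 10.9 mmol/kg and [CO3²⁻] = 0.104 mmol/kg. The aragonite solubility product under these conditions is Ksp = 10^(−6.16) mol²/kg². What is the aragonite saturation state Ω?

Ω = 1.64

Ksp = 10^(−6.16) = 6.918×10^-7
Ω = [Ca²⁺][CO3²⁻]/Ksp = (10.9×10^-3)(0.104×10^-3) / 6.918×10^-7 = 1.64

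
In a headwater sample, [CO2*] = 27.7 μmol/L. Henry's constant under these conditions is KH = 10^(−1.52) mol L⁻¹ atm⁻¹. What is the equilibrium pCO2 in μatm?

pCO2 = 917 μatm

KH = 10^(−1.52) = 3.020×10^-2 mol L⁻¹ atm⁻¹
pCO2 = [CO2*]/KH = 27.7×10^-6 / 3.020×10^-2 = 9.17×10^-4 atm = 917 μatm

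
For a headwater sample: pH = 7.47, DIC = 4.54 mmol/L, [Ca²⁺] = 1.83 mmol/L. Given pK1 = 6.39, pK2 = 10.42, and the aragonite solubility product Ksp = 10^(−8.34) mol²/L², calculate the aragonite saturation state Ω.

Ω = 1.88

α₂ = 1 / (1 + [H⁺]/K2 + [H⁺]²/(K1K2)) = 1 / (1 + 10^+2.95 + 10^+1.87)
   = 1 / (1 + 891.25 + 74.131) = 1/966.38 = 0.001035
[CO3²⁻] = α₂ × DIC = 0.001035 × 4.54 = 0.004698 mmol/L = 4.698 μmol/L
Ksp = 10^(−8.34) = 4.571×10^-9
Ω = [Ca²⁺][CO3²⁻]/Ksp = (1.83×10^-3)(4.698×10^-6) / 4.571×10^-9 = 1.88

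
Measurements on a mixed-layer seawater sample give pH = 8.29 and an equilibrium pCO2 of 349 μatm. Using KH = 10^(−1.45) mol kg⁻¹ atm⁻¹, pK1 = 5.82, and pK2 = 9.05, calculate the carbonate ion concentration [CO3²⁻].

[CO2*] = KH · pCO2 = 10^(−1.45) × 349×10^-6 = 1.238×10^-5 mol/kg
α₀ = 1/(1 + K1/[H⁺] + K1K2/[H⁺]²) = 1/(1 + 10^+2.47 + 10^+1.71) = 0.002878
DIC = [CO2*]/α₀ = 1.238×10^-5 / 0.002878 = 4.302 mmol/kg
[CO3²⁻] = α₂·DIC; α₂ = 0.1476, so [CO3²⁻] = 0.1476 × 4.302 = 0.635 mmol/kg

[CO3²⁻] = 0.635 mmol/kg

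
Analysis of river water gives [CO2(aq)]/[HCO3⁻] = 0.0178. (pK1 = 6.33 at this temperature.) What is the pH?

pH = 8.08

From K1 = [H⁺][HCO3⁻]/[CO2(aq)]:  pH = pK1 − log₁₀([CO2(aq)]/[HCO3⁻])
log₁₀(0.0178) = -1.750
pH = 6.33 − (-1.750) = 8.08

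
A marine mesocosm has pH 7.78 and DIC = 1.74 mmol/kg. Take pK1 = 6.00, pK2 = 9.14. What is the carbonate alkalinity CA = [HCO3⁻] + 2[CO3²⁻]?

CA = [HCO3⁻] + 2[CO3²⁻] = (α₁ + 2α₂)·DIC
At pH 7.78: [H⁺]/K1 = 10^-1.78 = 0.016596, K2/[H⁺] = 10^-1.36 = 0.043652
α₁ = 1/(1 + 0.016596 + 0.043652) = 1/1.0602 = 0.9432; α₂ = α₁·K2/[H⁺] = 0.04117
α₁ + 2α₂ = 1.0255
CA = 1.0255 × 1.74 = 1.78 mmol/kg

CA = 1.78 mmol/kg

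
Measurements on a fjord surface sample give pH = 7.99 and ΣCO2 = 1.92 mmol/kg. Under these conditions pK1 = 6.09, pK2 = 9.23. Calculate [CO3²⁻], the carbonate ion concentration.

α₂ = 1 / (1 + [H⁺]/K2 + [H⁺]²/(K1K2)) = 1 / (1 + 10^+1.24 + 10^-0.66)
   = 1 / (1 + 17.378 + 0.21878) = 1/18.597 = 0.05377
[CO3²⁻] = α₂ × DIC = 0.05377 × 1.92 = 0.103 mmol/kg

[CO3²⁻] = 0.103 mmol/kg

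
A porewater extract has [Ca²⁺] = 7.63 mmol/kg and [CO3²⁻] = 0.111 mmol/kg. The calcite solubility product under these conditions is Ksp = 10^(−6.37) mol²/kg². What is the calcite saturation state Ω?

Ksp = 10^(−6.37) = 4.266×10^-7
Ω = [Ca²⁺][CO3²⁻]/Ksp = (7.63×10^-3)(0.111×10^-3) / 4.266×10^-7 = 1.99

Ω = 1.99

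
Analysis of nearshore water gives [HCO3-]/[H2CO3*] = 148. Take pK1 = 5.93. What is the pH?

From K1 = [H⁺][HCO3-]/[H2CO3*]:  pH = pK1 + log₁₀([HCO3-]/[H2CO3*])
log₁₀(148) = +2.170
pH = 5.93 + (+2.170) = 8.10

pH = 8.10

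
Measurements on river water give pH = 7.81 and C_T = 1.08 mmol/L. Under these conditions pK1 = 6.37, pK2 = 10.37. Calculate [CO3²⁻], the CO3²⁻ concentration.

[CO3²⁻] = 2.86 μmol/L

α₂ = 1 / (1 + [H⁺]/K2 + [H⁺]²/(K1K2)) = 1 / (1 + 10^+2.56 + 10^+1.12)
   = 1 / (1 + 363.08 + 13.183) = 1/377.26 = 0.002651
[CO3²⁻] = α₂ × DIC = 0.002651 × 1.08 = 0.00286 mmol/L = 2.86 μmol/L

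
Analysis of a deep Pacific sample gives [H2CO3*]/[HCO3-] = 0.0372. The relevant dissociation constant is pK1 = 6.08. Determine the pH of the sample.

From K1 = [H⁺][HCO3-]/[H2CO3*]:  pH = pK1 − log₁₀([H2CO3*]/[HCO3-])
log₁₀(0.0372) = -1.429
pH = 6.08 − (-1.429) = 7.51

pH = 7.51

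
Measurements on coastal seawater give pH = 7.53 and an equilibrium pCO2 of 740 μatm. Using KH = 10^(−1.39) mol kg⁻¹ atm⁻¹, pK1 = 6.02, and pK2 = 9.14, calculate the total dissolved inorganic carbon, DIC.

[CO2*] = KH · pCO2 = 10^(−1.39) × 740×10^-6 = 3.015×10^-5 mol/kg
α₀ = 1/(1 + K1/[H⁺] + K1K2/[H⁺]²) = 1/(1 + 10^+1.51 + 10^-0.10) = 0.02928
DIC = [CO2*]/α₀ = 3.015×10^-5 / 0.02928 = 1.03 mmol/kg

DIC = 1.03 mmol/kg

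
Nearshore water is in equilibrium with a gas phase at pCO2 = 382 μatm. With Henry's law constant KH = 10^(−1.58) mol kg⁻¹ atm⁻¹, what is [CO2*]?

KH = 10^(−1.58) = 2.630×10^-2 mol kg⁻¹ atm⁻¹
[CO2*] = KH · pCO2 = 2.630×10^-2 × 382×10^-6 atm = 1.00×10^-5 mol/kg

[CO2*] = 10.0 μmol/kg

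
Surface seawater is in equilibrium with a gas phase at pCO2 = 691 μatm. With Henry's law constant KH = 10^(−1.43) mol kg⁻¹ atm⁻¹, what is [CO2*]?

KH = 10^(−1.43) = 3.715×10^-2 mol kg⁻¹ atm⁻¹
[CO2*] = KH · pCO2 = 3.715×10^-2 × 691×10^-6 atm = 2.57×10^-5 mol/kg

[CO2*] = 25.7 μmol/kg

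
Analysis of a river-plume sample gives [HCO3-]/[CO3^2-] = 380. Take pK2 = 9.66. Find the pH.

From K2 = [H⁺][CO3^2-]/[HCO3-]:  pH = pK2 − log₁₀([HCO3-]/[CO3^2-])
log₁₀(380) = +2.580
pH = 9.66 − (+2.580) = 7.08

pH = 7.08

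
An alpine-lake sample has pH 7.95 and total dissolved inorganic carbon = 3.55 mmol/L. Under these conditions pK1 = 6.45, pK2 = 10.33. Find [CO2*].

α₀ = 1 / (1 + K1/[H⁺] + K1K2/[H⁺]²) = 1 / (1 + 10^+1.50 + 10^-0.88)
   = 1 / (1 + 31.623 + 0.13183) = 1/32.755 = 0.03053
[CO2*] = α₀ × DIC = 0.03053 × 3.55 = 0.108 mmol/L

[CO2*] = 0.108 mmol/L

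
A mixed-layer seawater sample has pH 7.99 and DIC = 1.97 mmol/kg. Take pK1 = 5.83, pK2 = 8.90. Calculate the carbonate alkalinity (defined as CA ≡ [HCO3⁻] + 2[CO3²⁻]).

CA = [HCO3⁻] + 2[CO3²⁻] = (α₁ + 2α₂)·DIC
At pH 7.99: [H⁺]/K1 = 10^-2.16 = 0.0069183, K2/[H⁺] = 10^-0.91 = 0.12303
α₁ = 1/(1 + 0.0069183 + 0.12303) = 1/1.1299 = 0.8850; α₂ = α₁·K2/[H⁺] = 0.1089
α₁ + 2α₂ = 1.1028
CA = 1.1028 × 1.97 = 2.17 mmol/kg

CA = 2.17 mmol/kg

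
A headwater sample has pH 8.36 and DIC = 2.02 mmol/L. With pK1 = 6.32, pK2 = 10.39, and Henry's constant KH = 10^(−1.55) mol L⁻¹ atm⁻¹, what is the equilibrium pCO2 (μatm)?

α₀ = 1 / (1 + K1/[H⁺] + K1K2/[H⁺]²) = 1 / (1 + 10^+2.04 + 10^+0.01)
   = 1 / (1 + 109.65 + 1.0233) = 1/111.67 = 0.008955
[CO2*] = α₀ × DIC = 0.008955 × 2.02 = 0.01809 mmol/L = 18.09 μmol/L
pCO2 = [CO2*]/KH = 1.809×10^-5 / 2.818×10^-2 = 642 μatm

pCO2 = 642 μatm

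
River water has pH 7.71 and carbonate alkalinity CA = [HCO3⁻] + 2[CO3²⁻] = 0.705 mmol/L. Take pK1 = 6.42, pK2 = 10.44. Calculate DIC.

CA = [HCO3⁻] + 2[CO3²⁻] = (α₁ + 2α₂)·DIC
At pH 7.71: [H⁺]/K1 = 10^-1.29 = 0.051286, K2/[H⁺] = 10^-2.73 = 0.0018621
α₁ = 1/(1 + 0.051286 + 0.0018621) = 1/1.0531 = 0.9495; α₂ = α₁·K2/[H⁺] = 0.001768
α₁ + 2α₂ = 0.9531
DIC = CA / (α₁ + 2α₂) = 0.705 / 0.9531 = 0.740 mmol/L

DIC = 0.740 mmol/L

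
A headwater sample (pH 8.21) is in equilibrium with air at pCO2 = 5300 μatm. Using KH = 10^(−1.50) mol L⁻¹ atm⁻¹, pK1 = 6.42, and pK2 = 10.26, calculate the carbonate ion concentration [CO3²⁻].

[CO3²⁻] = 0.0921 mmol/L

[CO2*] = KH · pCO2 = 10^(−1.50) × 5300×10^-6 = 1.676×10^-4 mol/L
α₀ = 1/(1 + K1/[H⁺] + K1K2/[H⁺]²) = 1/(1 + 10^+1.79 + 10^-0.26) = 0.01582
DIC = [CO2*]/α₀ = 1.676×10^-4 / 0.01582 = 10.59 mmol/L
[CO3²⁻] = α₂·DIC; α₂ = 0.008694, so [CO3²⁻] = 0.008694 × 10.59 = 0.0921 mmol/L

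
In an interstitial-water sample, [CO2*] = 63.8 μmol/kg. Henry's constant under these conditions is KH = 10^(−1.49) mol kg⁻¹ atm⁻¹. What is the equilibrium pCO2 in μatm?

KH = 10^(−1.49) = 3.236×10^-2 mol kg⁻¹ atm⁻¹
pCO2 = [CO2*]/KH = 63.8×10^-6 / 3.236×10^-2 = 1.97×10^-3 atm = 1970 μatm

pCO2 = 1970 μatm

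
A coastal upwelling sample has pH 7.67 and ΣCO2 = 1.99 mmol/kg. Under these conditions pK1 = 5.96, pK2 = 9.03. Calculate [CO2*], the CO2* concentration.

[CO2*] = 0.0365 mmol/kg

α₀ = 1 / (1 + K1/[H⁺] + K1K2/[H⁺]²) = 1 / (1 + 10^+1.71 + 10^+0.35)
   = 1 / (1 + 51.286 + 2.2387) = 1/54.525 = 0.01834
[CO2*] = α₀ × DIC = 0.01834 × 1.99 = 0.0365 mmol/kg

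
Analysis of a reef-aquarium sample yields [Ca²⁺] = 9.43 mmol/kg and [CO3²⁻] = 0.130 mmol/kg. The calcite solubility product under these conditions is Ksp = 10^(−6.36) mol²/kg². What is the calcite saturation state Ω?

Ksp = 10^(−6.36) = 4.365×10^-7
Ω = [Ca²⁺][CO3²⁻]/Ksp = (9.43×10^-3)(0.130×10^-3) / 4.365×10^-7 = 2.81

Ω = 2.81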